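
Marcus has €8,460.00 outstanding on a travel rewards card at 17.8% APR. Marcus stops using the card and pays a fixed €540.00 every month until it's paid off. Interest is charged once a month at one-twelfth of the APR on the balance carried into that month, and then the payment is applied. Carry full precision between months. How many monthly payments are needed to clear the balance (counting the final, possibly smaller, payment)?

Monthly rate r = 17.8%/12 = 1.48333% = 0.0148333.
Recurrence: B ← B·(1+r) − €540.00.
Month 1: interest €125.49; balance after payment €8,045.49.
Month 2: interest €119.34; balance after payment €7,624.83.
Closed form: n = −ln(1 − rB₀/P)/ln(1+r) = −ln(0.76761)/ln(1.01483) ≈ 17.961, so the balance reaches zero during payment 18.

18 payments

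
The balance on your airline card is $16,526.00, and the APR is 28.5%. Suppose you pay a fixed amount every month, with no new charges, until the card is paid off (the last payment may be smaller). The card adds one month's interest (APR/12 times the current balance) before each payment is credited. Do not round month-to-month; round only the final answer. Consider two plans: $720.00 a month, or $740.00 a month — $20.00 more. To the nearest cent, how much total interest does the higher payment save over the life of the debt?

Monthly rate r = 28.5%/12 = 2.375% = 0.02375.
At $720.00/mo: n = ⌈−ln(1 − rB₀/P)/ln(1+r)⌉ = 34 payments (last $405.53); total interest = total paid − $16,526.00 = $7,639.53.
At $740.00/mo: 33 payments (last $151.11); total interest $7,305.11.
Interest saved = $7,639.53 − $7,305.11 = $334.42.

$334.42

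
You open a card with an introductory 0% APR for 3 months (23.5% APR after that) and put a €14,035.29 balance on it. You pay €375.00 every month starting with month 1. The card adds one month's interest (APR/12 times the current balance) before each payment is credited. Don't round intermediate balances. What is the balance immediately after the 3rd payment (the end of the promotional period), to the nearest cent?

Promo months 1–3 at r₀ = 0%/12 = 0; months 4+ at r₁ = 23.5%/12 = 0.0195833.
After month 3 (no interest yet): B = €14,035.29 − 3·€375.00 = €12,910.29.

€12,910.29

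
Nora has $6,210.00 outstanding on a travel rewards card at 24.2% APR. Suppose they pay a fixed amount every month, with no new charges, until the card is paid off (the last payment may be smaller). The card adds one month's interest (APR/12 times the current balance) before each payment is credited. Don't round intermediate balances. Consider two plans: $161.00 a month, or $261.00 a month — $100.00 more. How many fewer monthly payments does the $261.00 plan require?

Monthly rate r = 24.2%/12 = 2.01667% = 0.0201667.
At $161.00/mo: n = ⌈−ln(1 − rB₀/P)/ln(1+r)⌉ = 76 payments (last $56.68); total interest = total paid − $6,210.00 = $5,921.68.
At $261.00/mo: 33 payments (last $192.44); total interest $2,334.44.
Payments saved = 76 − 33 = 43.

43 fewer payments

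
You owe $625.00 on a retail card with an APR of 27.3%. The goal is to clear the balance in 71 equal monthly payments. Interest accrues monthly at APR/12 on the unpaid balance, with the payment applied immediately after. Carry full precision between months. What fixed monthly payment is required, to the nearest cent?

Monthly rate r = 27.3%/12 = 2.275% = 0.02275.
Level-payment amortization: P = B₀·r / (1 − (1+r)^(−n)) = 625.00·0.02275 / (1 − 1.02275^(−71)).
Denominator 1 − (1+r)^(−71) = 0.797527363.
P = 14.2188 / 0.797527363 ≈ 17.83.

$17.83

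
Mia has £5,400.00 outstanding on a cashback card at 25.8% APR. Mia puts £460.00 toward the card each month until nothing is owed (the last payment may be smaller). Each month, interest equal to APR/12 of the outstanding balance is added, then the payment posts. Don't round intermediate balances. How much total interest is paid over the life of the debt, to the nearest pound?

£891

Monthly rate r = 25.8%/12 = 2.15% = 0.0215.
Payoff takes n = ⌈−ln(1 − rB₀/P)/ln(1+r)⌉ = ⌈13.674⌉ = 14 payments; the last is £311.12.
Total paid = 13·£460.00 + £311.12 = £6,291.12.
Total interest = total paid − principal = £6,291.12 − £5,400.00 = £891.12.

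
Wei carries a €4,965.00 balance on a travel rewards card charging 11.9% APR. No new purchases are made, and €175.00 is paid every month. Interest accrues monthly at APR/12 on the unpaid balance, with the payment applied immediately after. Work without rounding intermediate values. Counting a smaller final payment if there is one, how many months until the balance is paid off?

Monthly rate r = 11.9%/12 = 0.991667% = 0.00991667.
Recurrence: B ← B·(1+r) − €175.00.
Month 1: interest €49.24; balance after payment €4,839.24.
Month 2: interest €47.99; balance after payment €4,712.23.
Closed form: n = −ln(1 − rB₀/P)/ln(1+r) = −ln(0.71865)/ln(1.00992) ≈ 33.481, so the balance reaches zero during payment 34.

34 months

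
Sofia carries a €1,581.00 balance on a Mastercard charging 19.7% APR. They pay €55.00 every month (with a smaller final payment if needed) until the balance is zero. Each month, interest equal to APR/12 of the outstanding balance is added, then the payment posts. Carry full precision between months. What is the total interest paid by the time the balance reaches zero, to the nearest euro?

€576

Monthly rate r = 19.7%/12 = 1.64167% = 0.0164167.
Payoff takes n = ⌈−ln(1 − rB₀/P)/ln(1+r)⌉ = ⌈39.210⌉ = 40 payments; the last is €11.65.
Total paid = 39·€55.00 + €11.65 = €2,156.65.
Total interest = total paid − principal = €2,156.65 − €1,581.00 = €575.65.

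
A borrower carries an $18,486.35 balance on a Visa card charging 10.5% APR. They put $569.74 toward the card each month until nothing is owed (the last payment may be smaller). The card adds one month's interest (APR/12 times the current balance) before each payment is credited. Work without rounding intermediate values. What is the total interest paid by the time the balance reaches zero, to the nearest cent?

$3,353.80

Monthly rate r = 10.5%/12 = 0.875% = 0.00875.
Payoff takes n = ⌈−ln(1 − rB₀/P)/ln(1+r)⌉ = ⌈38.333⌉ = 39 payments; the last is $190.03.
Total paid = 38·$569.74 + $190.03 = $21,840.15.
Total interest = total paid − principal = $21,840.15 − $18,486.35 = $3,353.80.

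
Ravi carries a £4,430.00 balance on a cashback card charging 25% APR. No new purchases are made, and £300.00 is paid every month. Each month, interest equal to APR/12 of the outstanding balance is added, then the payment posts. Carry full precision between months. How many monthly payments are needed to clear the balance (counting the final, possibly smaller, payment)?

18 months

Monthly rate r = 25%/12 = 2.08333% = 0.0208333.
Recurrence: B ← B·(1+r) − £300.00.
Month 1: interest £92.29; balance after payment £4,222.29.
Month 2: interest £87.96; balance after payment £4,010.26.
Closed form: n = −ln(1 − rB₀/P)/ln(1+r) = −ln(0.69236)/ln(1.02083) ≈ 17.830, so the balance reaches zero during payment 18.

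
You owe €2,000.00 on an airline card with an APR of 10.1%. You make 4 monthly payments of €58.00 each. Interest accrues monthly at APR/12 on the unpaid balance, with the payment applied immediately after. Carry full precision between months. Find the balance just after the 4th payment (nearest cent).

€1,833.24

Monthly rate r = 10.1%/12 = 0.841667% = 0.00841667.
Each month: B ← B·(1+r) − €58.00.
Month 1: interest €16.83; balance after payment €1,958.83.
Month 2: interest €16.49; balance after payment €1,917.32.
Month 3: interest €16.14; balance after payment €1,875.46.
Month 4: interest €15.79; balance after payment €1,833.24.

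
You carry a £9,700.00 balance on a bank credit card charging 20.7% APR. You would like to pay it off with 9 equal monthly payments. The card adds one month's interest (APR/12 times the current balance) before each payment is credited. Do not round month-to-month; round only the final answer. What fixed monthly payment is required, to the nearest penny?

Monthly rate r = 20.7%/12 = 1.725% = 0.01725.
Level-payment amortization: P = B₀·r / (1 − (1+r)^(−n)) = 9700.00·0.01725 / (1 − 1.01725^(−9)).
Denominator 1 − (1+r)^(−9) = 0.142664685.
P = 167.325 / 0.142664685 ≈ 1172.86.

£1,172.86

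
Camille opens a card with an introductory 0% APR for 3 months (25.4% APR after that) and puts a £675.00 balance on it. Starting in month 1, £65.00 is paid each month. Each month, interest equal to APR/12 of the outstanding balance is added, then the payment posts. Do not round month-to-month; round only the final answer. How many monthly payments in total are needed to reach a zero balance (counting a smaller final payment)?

Promo months 1–3 at r₀ = 0%/12 = 0; months 4+ at r₁ = 25.4%/12 = 0.0211667.
After month 3 (no interest yet): B = £675.00 − 3·£65.00 = £480.00.
Then at r₁ with £65.00/mo: n₂ = −ln(1 − r₁·B/P)/ln(1+r₁) ≈ 8.11 → 9 more payments.

12 months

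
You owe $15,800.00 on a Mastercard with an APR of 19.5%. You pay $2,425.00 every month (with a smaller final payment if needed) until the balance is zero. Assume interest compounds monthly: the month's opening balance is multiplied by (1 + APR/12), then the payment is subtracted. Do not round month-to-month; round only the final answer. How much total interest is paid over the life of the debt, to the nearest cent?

$1,036.97

Monthly rate r = 19.5%/12 = 1.625% = 0.01625.
Payoff takes n = ⌈−ln(1 − rB₀/P)/ln(1+r)⌉ = ⌈6.943⌉ = 7 payments; the last is $2,286.97.
Total paid = 6·$2,425.00 + $2,286.97 = $16,836.97.
Total interest = total paid − principal = $16,836.97 − $15,800.00 = $1,036.97.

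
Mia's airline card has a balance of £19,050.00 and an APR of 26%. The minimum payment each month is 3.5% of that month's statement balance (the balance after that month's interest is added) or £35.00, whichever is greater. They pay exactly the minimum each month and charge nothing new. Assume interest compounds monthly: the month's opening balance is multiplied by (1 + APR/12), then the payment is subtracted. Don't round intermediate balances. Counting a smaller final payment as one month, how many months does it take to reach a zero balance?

Monthly rate r = 26%/12 = 2.16667% = 0.0216667.
While 3.5% of the post-interest balance exceeds £35.00, each month B ← (B·(1+r))·(1 − 0.035), i.e. B shrinks by the factor (1+r)·0.965 = 0.98591.
This holds for months 1–210. Entering month 211 the balance is £967.31; 3.5% of the post-interest balance is now below £35.00, so the flat £35.00 minimum applies from here.
From month 211 a fixed £35.00 at rate r clears £967.31 in 43 more payments. Total: 210 + 43 = 253 months.

253 months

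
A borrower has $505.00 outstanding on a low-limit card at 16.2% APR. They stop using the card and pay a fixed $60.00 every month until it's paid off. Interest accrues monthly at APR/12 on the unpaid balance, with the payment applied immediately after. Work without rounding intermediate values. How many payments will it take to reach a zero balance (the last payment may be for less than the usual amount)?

Monthly rate r = 16.2%/12 = 1.35% = 0.0135.
Recurrence: B ← B·(1+r) − $60.00.
Month 1: interest $6.82; balance after payment $451.82.
Month 2: interest $6.10; balance after payment $397.92.
Closed form: n = −ln(1 − rB₀/P)/ln(1+r) = −ln(0.88638)/ln(1.0135) ≈ 8.995, so the balance reaches zero during payment 9.

9 payments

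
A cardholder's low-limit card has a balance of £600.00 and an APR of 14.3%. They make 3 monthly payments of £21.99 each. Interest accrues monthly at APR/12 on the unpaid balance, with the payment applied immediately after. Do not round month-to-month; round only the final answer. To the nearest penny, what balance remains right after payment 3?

Monthly rate r = 14.3%/12 = 1.19167% = 0.0119167.
Each month: B ← B·(1+r) − £21.99.
Month 1: interest £7.15; balance after payment £585.16.
Month 2: interest £6.97; balance after payment £570.14.
Month 3: interest £6.79; balance after payment £554.95.

£554.95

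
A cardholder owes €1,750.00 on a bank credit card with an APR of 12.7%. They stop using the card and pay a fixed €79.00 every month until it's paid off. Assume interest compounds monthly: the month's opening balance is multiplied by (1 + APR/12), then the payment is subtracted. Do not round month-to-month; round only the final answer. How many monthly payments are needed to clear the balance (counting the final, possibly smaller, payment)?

Monthly rate r = 12.7%/12 = 1.05833% = 0.0105833.
Recurrence: B ← B·(1+r) − €79.00.
Month 1: interest €18.52; balance after payment €1,689.52.
Month 2: interest €17.88; balance after payment €1,628.40.
Closed form: n = −ln(1 − rB₀/P)/ln(1+r) = −ln(0.76556)/ln(1.01058) ≈ 25.376, so the balance reaches zero during payment 26.

26 months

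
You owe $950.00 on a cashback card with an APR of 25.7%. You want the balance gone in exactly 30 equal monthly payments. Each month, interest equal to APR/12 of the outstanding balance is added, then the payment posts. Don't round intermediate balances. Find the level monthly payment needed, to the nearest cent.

$43.25

Monthly rate r = 25.7%/12 = 2.14167% = 0.0214167.
Level-payment amortization: P = B₀·r / (1 − (1+r)^(−n)) = 950.00·0.0214167 / (1 − 1.02142^(−30)).
Denominator 1 − (1+r)^(−30) = 0.470444115.
P = 20.3458 / 0.470444115 ≈ 43.25.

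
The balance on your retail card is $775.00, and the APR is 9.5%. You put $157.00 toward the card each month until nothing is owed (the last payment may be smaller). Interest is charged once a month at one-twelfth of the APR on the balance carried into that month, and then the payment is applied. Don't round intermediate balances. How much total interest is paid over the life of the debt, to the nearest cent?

$18.71

Monthly rate r = 9.5%/12 = 0.791667% = 0.00791667.
Payoff takes n = ⌈−ln(1 − rB₀/P)/ln(1+r)⌉ = ⌈5.055⌉ = 6 payments; the last is $8.71.
Total paid = 5·$157.00 + $8.71 = $793.71.
Total interest = total paid − principal = $793.71 − $775.00 = $18.71.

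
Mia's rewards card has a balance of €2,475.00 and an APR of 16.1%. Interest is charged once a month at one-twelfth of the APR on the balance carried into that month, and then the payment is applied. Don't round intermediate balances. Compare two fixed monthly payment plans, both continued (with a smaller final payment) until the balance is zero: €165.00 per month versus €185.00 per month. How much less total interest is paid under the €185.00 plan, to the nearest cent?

€35.80

Monthly rate r = 16.1%/12 = 1.34167% = 0.0134167.
At €165.00/mo: n = ⌈−ln(1 − rB₀/P)/ln(1+r)⌉ = 17 payments (last €142.11); total interest = total paid − €2,475.00 = €307.11.
At €185.00/mo: 15 payments (last €156.31); total interest €271.31.
Interest saved = €307.11 − €271.31 = €35.80.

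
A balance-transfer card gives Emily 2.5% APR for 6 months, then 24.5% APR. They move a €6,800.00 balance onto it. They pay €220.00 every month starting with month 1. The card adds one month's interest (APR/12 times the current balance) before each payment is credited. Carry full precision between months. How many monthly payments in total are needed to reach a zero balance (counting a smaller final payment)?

Promo months 1–6 at r₀ = 2.5%/12 = 0.00208333; months 7+ at r₁ = 24.5%/12 = 0.0204167.
After month 6: iterate B ← B·(1+r₀) − €220.00 for 6 months → €5,558.55.
Then at r₁ with €220.00/mo: n₂ = −ln(1 − r₁·B/P)/ln(1+r₁) ≈ 35.89 → 36 more payments.

42 payments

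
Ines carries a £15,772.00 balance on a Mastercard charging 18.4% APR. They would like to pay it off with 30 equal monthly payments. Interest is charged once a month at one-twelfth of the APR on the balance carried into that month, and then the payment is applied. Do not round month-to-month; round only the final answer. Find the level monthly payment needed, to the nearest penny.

£659.84

Monthly rate r = 18.4%/12 = 1.53333% = 0.0153333.
Level-payment amortization: P = B₀·r / (1 − (1+r)^(−n)) = 15772.00·0.0153333 / (1 − 1.01533^(−30)).
Denominator 1 − (1+r)^(−30) = 0.366508676.
P = 241.837 / 0.366508676 ≈ 659.84.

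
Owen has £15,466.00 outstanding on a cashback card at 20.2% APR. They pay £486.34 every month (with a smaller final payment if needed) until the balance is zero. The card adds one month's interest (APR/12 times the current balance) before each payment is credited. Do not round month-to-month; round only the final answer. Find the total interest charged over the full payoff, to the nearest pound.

Monthly rate r = 20.2%/12 = 1.68333% = 0.0168333.
Payoff takes n = ⌈−ln(1 − rB₀/P)/ln(1+r)⌉ = ⌈45.910⌉ = 46 payments; the last is £443.08.
Total paid = 45·£486.34 + £443.08 = £22,328.38.
Total interest = total paid − principal = £22,328.38 − £15,466.00 = £6,862.38.

£6,862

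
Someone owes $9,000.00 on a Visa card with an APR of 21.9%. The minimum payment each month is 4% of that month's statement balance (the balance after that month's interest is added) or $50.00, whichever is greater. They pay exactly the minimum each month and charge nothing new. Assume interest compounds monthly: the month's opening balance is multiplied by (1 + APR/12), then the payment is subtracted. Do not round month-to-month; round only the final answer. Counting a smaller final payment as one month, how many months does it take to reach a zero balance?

121 months

Monthly rate r = 21.9%/12 = 1.825% = 0.01825.
While 4% of the post-interest balance exceeds $50.00, each month B ← (B·(1+r))·(1 − 0.04), i.e. B shrinks by the factor (1+r)·0.96 = 0.97752.
This holds for months 1–88. Entering month 89 the balance is $1,217.03; 4% of the post-interest balance is now below $50.00, so the flat $50.00 minimum applies from here.
From month 89 a fixed $50.00 at rate r clears $1,217.03 in 33 more payments. Total: 88 + 33 = 121 months.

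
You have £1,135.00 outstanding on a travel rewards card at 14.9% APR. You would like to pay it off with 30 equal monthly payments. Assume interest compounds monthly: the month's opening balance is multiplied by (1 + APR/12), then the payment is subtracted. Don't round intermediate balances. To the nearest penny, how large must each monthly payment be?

£45.55

Monthly rate r = 14.9%/12 = 1.24167% = 0.0124167.
Level-payment amortization: P = B₀·r / (1 − (1+r)^(−n)) = 1135.00·0.0124167 / (1 − 1.01242^(−30)).
Denominator 1 − (1+r)^(−30) = 0.309408196.
P = 14.0929 / 0.309408196 ≈ 45.55.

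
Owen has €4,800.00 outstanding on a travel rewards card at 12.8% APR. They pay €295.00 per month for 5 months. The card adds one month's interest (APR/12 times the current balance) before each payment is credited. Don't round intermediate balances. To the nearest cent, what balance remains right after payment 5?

€3,554.72

Monthly rate r = 12.8%/12 = 1.06667% = 0.0106667.
Each month: B ← B·(1+r) − €295.00.
Month 1: interest €51.20; balance after payment €4,556.20.
Month 2: interest €48.60; balance after payment €4,309.80.
Month 3: interest €45.97; balance after payment €4,060.77.
Month 4: interest €43.31; balance after payment €3,809.09.
Month 5: interest €40.63; balance after payment €3,554.72.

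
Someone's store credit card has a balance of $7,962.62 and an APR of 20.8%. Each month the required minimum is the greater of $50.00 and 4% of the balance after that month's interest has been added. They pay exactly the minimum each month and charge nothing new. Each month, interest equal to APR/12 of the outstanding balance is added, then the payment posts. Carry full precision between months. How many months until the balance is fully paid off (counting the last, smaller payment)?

Monthly rate r = 20.8%/12 = 1.73333% = 0.0173333.
While 4% of the post-interest balance exceeds $50.00, each month B ← (B·(1+r))·(1 − 0.04), i.e. B shrinks by the factor (1+r)·0.96 = 0.97664.
This holds for months 1–80. Entering month 81 the balance is $1,201.76; 4% of the post-interest balance is now below $50.00, so the flat $50.00 minimum applies from here.
From month 81 a fixed $50.00 at rate r clears $1,201.76 in 32 more payments. Total: 80 + 32 = 112 months.

112 months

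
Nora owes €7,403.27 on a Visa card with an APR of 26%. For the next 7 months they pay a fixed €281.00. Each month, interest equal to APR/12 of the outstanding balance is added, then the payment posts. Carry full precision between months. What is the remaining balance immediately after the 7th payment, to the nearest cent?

€6,502.20

Monthly rate r = 26%/12 = 2.16667% = 0.0216667.
Each month: B ← B·(1+r) − €281.00.
Month 1: interest €160.40; balance after payment €7,282.67.
Month 2: interest €157.79; balance after payment €7,159.47.
Month 3: interest €155.12; balance after payment €7,033.59.
Month 4: interest €152.39; balance after payment €6,904.98.
Month 5: interest €149.61; balance after payment €6,773.59.
Month 6: interest €146.76; balance after payment €6,639.35.
Month 7: interest €143.85; balance after payment €6,502.20.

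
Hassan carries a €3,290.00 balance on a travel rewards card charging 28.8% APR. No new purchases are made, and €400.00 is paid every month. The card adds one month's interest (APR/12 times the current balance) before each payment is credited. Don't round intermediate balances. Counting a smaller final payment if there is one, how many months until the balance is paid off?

10 payments

Monthly rate r = 28.8%/12 = 2.4% = 0.024.
Recurrence: B ← B·(1+r) − €400.00.
Month 1: interest €78.96; balance after payment €2,968.96.
Month 2: interest €71.26; balance after payment €2,640.22.
Closed form: n = −ln(1 − rB₀/P)/ln(1+r) = −ln(0.8026)/ln(1.024) ≈ 9.272, so the balance reaches zero during payment 10.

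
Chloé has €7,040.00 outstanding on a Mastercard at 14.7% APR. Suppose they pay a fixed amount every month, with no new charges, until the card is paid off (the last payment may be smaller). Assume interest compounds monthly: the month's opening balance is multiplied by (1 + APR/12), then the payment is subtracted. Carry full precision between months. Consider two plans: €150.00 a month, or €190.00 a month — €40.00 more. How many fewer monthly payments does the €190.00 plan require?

Monthly rate r = 14.7%/12 = 1.225% = 0.01225.
At €150.00/mo: n = ⌈−ln(1 − rB₀/P)/ln(1+r)⌉ = 71 payments (last €39.83); total interest = total paid − €7,040.00 = €3,499.83.
At €190.00/mo: 50 payments (last €130.40); total interest €2,400.40.
Payments saved = 71 − 50 = 21.

21 fewer payments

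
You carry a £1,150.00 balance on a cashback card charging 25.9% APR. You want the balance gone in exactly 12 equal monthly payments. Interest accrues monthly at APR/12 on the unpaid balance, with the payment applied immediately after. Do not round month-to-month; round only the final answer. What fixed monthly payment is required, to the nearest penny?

£109.80

Monthly rate r = 25.9%/12 = 2.15833% = 0.0215833.
Level-payment amortization: P = B₀·r / (1 − (1+r)^(−n)) = 1150.00·0.0215833 / (1 − 1.02158^(−12)).
Denominator 1 − (1+r)^(−12) = 0.226047314.
P = 24.8208 / 0.226047314 ≈ 109.80.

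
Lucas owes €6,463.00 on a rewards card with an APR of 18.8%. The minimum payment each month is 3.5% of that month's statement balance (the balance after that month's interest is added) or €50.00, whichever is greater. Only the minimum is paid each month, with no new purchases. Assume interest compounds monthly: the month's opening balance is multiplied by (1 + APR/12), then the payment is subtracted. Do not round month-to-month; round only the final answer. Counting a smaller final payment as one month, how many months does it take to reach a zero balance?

Monthly rate r = 18.8%/12 = 1.56667% = 0.0156667.
While 3.5% of the post-interest balance exceeds €50.00, each month B ← (B·(1+r))·(1 − 0.035), i.e. B shrinks by the factor (1+r)·0.965 = 0.98012.
This holds for months 1–76. Entering month 77 the balance is €1,404.76; 3.5% of the post-interest balance is now below €50.00, so the flat €50.00 minimum applies from here.
From month 77 a fixed €50.00 at rate r clears €1,404.76 in 38 more payments. Total: 76 + 38 = 114 months.

114 months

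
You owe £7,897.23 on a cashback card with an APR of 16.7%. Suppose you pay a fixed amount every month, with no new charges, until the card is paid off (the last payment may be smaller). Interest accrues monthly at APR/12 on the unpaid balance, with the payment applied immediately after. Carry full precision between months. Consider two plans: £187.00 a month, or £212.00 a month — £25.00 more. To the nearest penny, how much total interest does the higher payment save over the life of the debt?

Monthly rate r = 16.7%/12 = 1.39167% = 0.0139167.
At £187.00/mo: n = ⌈−ln(1 − rB₀/P)/ln(1+r)⌉ = 65 payments (last £20.69); total interest = total paid − £7,897.23 = £4,091.46.
At £212.00/mo: 53 payments (last £184.04); total interest £3,310.81.
Interest saved = £4,091.46 − £3,310.81 = £780.65.

£780.65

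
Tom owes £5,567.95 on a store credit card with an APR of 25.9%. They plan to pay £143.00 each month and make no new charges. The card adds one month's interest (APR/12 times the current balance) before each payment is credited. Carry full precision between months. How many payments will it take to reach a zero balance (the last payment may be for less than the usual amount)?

86 payments

Monthly rate r = 25.9%/12 = 2.15833% = 0.0215833.
Recurrence: B ← B·(1+r) − £143.00.
Month 1: interest £120.17; balance after payment £5,545.12.
Month 2: interest £119.68; balance after payment £5,521.81.
Closed form: n = −ln(1 − rB₀/P)/ln(1+r) = −ln(0.15962)/ln(1.02158) ≈ 85.933, so the balance reaches zero during payment 86.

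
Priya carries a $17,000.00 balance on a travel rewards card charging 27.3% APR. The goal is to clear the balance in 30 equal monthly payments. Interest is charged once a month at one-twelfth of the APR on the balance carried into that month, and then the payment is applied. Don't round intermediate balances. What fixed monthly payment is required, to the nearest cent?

$788.05

Monthly rate r = 27.3%/12 = 2.275% = 0.02275.
Level-payment amortization: P = B₀·r / (1 − (1+r)^(−n)) = 17000.00·0.02275 / (1 − 1.02275^(−30)).
Denominator 1 − (1+r)^(−30) = 0.490768389.
P = 386.75 / 0.490768389 ≈ 788.05.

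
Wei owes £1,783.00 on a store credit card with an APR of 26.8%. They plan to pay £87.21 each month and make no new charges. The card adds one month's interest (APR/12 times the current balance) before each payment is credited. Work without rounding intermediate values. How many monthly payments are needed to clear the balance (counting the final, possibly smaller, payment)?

Monthly rate r = 26.8%/12 = 2.23333% = 0.0223333.
Recurrence: B ← B·(1+r) − £87.21.
Month 1: interest £39.82; balance after payment £1,735.61.
Month 2: interest £38.76; balance after payment £1,687.16.
Closed form: n = −ln(1 − rB₀/P)/ln(1+r) = −ln(0.5434)/ln(1.02233) ≈ 27.613, so the balance reaches zero during payment 28.

28 payments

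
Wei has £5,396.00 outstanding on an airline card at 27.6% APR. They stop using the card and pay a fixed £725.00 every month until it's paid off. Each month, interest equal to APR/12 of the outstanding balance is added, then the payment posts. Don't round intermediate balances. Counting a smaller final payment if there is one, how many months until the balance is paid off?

9 payments

Monthly rate r = 27.6%/12 = 2.3% = 0.023.
Recurrence: B ← B·(1+r) − £725.00.
Month 1: interest £124.11; balance after payment £4,795.11.
Month 2: interest £110.29; balance after payment £4,180.40.
Closed form: n = −ln(1 − rB₀/P)/ln(1+r) = −ln(0.82882)/ln(1.023) ≈ 8.257, so the balance reaches zero during payment 9.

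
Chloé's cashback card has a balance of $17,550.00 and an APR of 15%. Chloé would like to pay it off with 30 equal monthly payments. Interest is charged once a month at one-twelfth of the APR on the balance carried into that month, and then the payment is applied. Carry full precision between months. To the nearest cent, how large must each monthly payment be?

Monthly rate r = 15%/12 = 1.25% = 0.0125.
Level-payment amortization: P = B₀·r / (1 − (1+r)^(−n)) = 17550.00·0.0125 / (1 − 1.0125^(−30)).
Denominator 1 − (1+r)^(−30) = 0.311111328.
P = 219.375 / 0.311111328 ≈ 705.13.

$705.13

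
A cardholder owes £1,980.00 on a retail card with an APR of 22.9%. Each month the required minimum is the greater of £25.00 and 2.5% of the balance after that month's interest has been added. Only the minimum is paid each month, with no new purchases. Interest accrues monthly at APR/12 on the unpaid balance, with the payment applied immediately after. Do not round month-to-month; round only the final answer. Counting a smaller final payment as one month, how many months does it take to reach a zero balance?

183 months

Monthly rate r = 22.9%/12 = 1.90833% = 0.0190833.
While 2.5% of the post-interest balance exceeds £25.00, each month B ← (B·(1+r))·(1 − 0.025), i.e. B shrinks by the factor (1+r)·0.975 = 0.99361.
This holds for months 1–110. Entering month 111 the balance is £977.78; 2.5% of the post-interest balance is now below £25.00, so the flat £25.00 minimum applies from here.
From month 111 a fixed £25.00 at rate r clears £977.78 in 73 more payments. Total: 110 + 73 = 183 months.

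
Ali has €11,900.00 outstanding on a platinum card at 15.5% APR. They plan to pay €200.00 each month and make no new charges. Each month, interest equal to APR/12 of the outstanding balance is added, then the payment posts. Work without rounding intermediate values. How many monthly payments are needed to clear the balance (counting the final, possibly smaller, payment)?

Monthly rate r = 15.5%/12 = 1.29167% = 0.0129167.
Recurrence: B ← B·(1+r) − €200.00.
Month 1: interest €153.71; balance after payment €11,853.71.
Month 2: interest €153.11; balance after payment €11,806.82.
Closed form: n = −ln(1 − rB₀/P)/ln(1+r) = −ln(0.23146)/ln(1.01292) ≈ 114.022, so the balance reaches zero during payment 115.

115 months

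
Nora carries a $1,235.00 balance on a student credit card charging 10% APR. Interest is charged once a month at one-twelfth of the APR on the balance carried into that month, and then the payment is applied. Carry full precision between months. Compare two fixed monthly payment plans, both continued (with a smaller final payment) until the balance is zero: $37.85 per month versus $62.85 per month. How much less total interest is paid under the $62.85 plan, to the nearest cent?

$92.93

Monthly rate r = 10%/12 = 0.833333% = 0.00833333.
At $37.85/mo: n = ⌈−ln(1 − rB₀/P)/ln(1+r)⌉ = 39 payments (last $9.02); total interest = total paid − $1,235.00 = $212.32.
At $62.85/mo: 22 payments (last $34.54); total interest $119.39.
Interest saved = $212.32 − $119.39 = $92.93.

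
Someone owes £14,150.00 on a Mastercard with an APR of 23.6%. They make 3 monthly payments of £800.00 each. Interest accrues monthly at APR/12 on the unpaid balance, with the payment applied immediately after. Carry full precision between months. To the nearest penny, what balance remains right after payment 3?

Monthly rate r = 23.6%/12 = 1.96667% = 0.0196667.
Each month: B ← B·(1+r) − £800.00.
Month 1: interest £278.28; balance after payment £13,628.28.
Month 2: interest £268.02; balance after payment £13,096.31.
Month 3: interest £257.56; balance after payment £12,553.87.

£12,553.87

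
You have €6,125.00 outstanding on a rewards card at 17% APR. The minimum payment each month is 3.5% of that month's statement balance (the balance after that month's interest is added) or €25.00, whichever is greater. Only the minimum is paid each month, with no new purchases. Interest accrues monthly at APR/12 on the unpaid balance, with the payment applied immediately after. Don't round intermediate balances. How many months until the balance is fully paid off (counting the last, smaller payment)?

137 months

Monthly rate r = 17%/12 = 1.41667% = 0.0141667.
While 3.5% of the post-interest balance exceeds €25.00, each month B ← (B·(1+r))·(1 − 0.035), i.e. B shrinks by the factor (1+r)·0.965 = 0.97867.
This holds for months 1–101. Entering month 102 the balance is €694.08; 3.5% of the post-interest balance is now below €25.00, so the flat €25.00 minimum applies from here.
From month 102 a fixed €25.00 at rate r clears €694.08 in 36 more payments. Total: 101 + 36 = 137 months.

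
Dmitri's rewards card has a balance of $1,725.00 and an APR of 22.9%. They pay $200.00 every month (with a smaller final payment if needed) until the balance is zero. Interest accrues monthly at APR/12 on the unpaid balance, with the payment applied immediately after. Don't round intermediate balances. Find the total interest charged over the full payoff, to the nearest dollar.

Monthly rate r = 22.9%/12 = 1.90833% = 0.0190833.
Payoff takes n = ⌈−ln(1 − rB₀/P)/ln(1+r)⌉ = ⌈9.513⌉ = 10 payments; the last is $103.16.
Total paid = 9·$200.00 + $103.16 = $1,903.16.
Total interest = total paid − principal = $1,903.16 − $1,725.00 = $178.16.

$178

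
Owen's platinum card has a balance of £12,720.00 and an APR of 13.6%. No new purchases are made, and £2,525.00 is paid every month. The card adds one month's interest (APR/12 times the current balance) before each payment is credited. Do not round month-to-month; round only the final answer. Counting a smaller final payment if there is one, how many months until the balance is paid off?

6 months

Monthly rate r = 13.6%/12 = 1.13333% = 0.0113333.
Recurrence: B ← B·(1+r) − £2,525.00.
Month 1: interest £144.16; balance after payment £10,339.16.
Month 2: interest £117.18; balance after payment £7,931.34.
Month 3: interest £89.89; balance after payment £5,496.23.
Month 4: interest £62.29; balance after payment £3,033.52.
Month 5: interest £34.38; balance after payment £542.90.
Month 6: interest £6.15; balance after payment £0.00.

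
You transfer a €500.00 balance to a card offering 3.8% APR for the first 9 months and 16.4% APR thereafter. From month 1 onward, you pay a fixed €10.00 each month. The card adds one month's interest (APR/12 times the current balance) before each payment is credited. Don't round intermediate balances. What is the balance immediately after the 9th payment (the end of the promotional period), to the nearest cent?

€423.28

Promo months 1–9 at r₀ = 3.8%/12 = 0.00316667; months 10+ at r₁ = 16.4%/12 = 0.0136667.
After month 9: iterate B ← B·(1+r₀) − €10.00 for 9 months → €423.28.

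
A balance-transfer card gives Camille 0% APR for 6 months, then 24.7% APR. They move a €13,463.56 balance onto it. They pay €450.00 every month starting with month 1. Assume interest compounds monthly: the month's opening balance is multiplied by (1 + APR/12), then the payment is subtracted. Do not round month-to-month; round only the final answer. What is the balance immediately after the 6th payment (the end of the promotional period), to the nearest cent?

Promo months 1–6 at r₀ = 0%/12 = 0; months 7+ at r₁ = 24.7%/12 = 0.0205833.
After month 6 (no interest yet): B = €13,463.56 − 6·€450.00 = €10,763.56.

€10,763.56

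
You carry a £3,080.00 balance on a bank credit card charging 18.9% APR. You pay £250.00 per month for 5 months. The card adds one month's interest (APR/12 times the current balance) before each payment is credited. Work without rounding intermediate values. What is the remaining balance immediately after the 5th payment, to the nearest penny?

Monthly rate r = 18.9%/12 = 1.575% = 0.01575.
Each month: B ← B·(1+r) − £250.00.
Month 1: interest £48.51; balance after payment £2,878.51.
Month 2: interest £45.34; balance after payment £2,673.85.
Month 3: interest £42.11; balance after payment £2,465.96.
Month 4: interest £38.84; balance after payment £2,254.80.
Month 5: interest £35.51; balance after payment £2,040.31.

£2,040.31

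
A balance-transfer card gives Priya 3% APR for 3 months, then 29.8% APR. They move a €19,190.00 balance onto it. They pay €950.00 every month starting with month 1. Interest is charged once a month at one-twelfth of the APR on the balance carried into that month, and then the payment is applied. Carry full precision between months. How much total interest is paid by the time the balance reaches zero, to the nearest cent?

Promo months 1–3 at r₀ = 3%/12 = 0.0025; months 4+ at r₁ = 29.8%/12 = 0.0248333.
After month 3: iterate B ← B·(1+r₀) − €950.00 for 3 months → €16,477.15.
Then at r₁ with €950.00/mo: n₂ = −ln(1 − r₁·B/P)/ln(1+r₁) ≈ 22.97 → 23 more payments.
Total paid = 25·€950.00 + €919.02 = €24,669.02; interest = €24,669.02 − €19,190.00 = €5,479.02.

€5,479.02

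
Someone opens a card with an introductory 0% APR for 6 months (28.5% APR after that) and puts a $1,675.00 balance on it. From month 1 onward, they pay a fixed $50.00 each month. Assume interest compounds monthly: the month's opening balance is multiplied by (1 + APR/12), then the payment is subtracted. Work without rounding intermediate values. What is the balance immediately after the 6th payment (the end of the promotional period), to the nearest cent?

$1,375.00

Promo months 1–6 at r₀ = 0%/12 = 0; months 7+ at r₁ = 28.5%/12 = 0.02375.
After month 6 (no interest yet): B = $1,675.00 − 6·$50.00 = $1,375.00.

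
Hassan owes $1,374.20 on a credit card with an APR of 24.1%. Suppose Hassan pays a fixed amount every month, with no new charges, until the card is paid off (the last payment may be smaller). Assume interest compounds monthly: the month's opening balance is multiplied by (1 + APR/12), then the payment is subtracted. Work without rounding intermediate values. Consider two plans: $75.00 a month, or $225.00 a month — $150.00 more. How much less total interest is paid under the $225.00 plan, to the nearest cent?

$249.40

Monthly rate r = 24.1%/12 = 2.00833% = 0.0200833.
At $75.00/mo: n = ⌈−ln(1 − rB₀/P)/ln(1+r)⌉ = 24 payments (last $5.69); total interest = total paid − $1,374.20 = $356.49.
At $225.00/mo: 7 payments (last $131.29); total interest $107.09.
Interest saved = $356.49 − $107.09 = $249.40.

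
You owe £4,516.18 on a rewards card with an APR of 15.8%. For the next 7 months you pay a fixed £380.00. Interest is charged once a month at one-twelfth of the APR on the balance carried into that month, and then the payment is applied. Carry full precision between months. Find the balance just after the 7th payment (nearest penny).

Monthly rate r = 15.8%/12 = 1.31667% = 0.0131667.
Each month: B ← B·(1+r) − £380.00.
Month 1: interest £59.46; balance after payment £4,195.64.
Month 2: interest £55.24; balance after payment £3,870.89.
Month 3: interest £50.97; balance after payment £3,541.85.
Month 4: interest £46.63; balance after payment £3,208.49.
Month 5: interest £42.25; balance after payment £2,870.73.
Month 6: interest £37.80; balance after payment £2,528.53.
Month 7: interest £33.29; balance after payment £2,181.82.

£2,181.82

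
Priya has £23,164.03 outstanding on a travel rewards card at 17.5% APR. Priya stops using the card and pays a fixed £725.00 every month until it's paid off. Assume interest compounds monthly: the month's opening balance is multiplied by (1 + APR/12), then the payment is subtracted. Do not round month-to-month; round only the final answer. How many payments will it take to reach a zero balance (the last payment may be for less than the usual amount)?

44 payments

Monthly rate r = 17.5%/12 = 1.45833% = 0.0145833.
Recurrence: B ← B·(1+r) − £725.00.
Month 1: interest £337.81; balance after payment £22,776.84.
Month 2: interest £332.16; balance after payment £22,384.00.
Closed form: n = −ln(1 − rB₀/P)/ln(1+r) = −ln(0.53406)/ln(1.01458) ≈ 43.325, so the balance reaches zero during payment 44.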